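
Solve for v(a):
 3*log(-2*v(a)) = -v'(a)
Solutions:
 Integral(1/(log(-_y) + log(2)), (_y, v(a)))/3 = C1 - a


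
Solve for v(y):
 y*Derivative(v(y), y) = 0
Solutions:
 v(y) = C1


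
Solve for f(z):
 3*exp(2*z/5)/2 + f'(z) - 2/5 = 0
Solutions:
 f(z) = C1 + 2*z/5 - 15*exp(2*z/5)/4


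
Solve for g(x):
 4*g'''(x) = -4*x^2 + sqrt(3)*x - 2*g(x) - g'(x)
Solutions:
 g(x) = C1*exp(-3^(1/3)*x*(-(18 + sqrt(327))^(1/3) + 3^(1/3)/(18 + sqrt(327))^(1/3))/12)*sin(3^(1/6)*x*(3/(18 + sqrt(327))^(1/3) + 3^(2/3)*(18 + sqrt(327))^(1/3))/12) + C2*exp(-3^(1/3)*x*(-(18 + sqrt(327))^(1/3) + 3^(1/3)/(18 + sqrt(327))^(1/3))/12)*cos(3^(1/6)*x*(3/(18 + sqrt(327))^(1/3) + 3^(2/3)*(18 + sqrt(327))^(1/3))/12) + C3*exp(3^(1/3)*x*(-(18 + sqrt(327))^(1/3) + 3^(1/3)/(18 + sqrt(327))^(1/3))/6) - 2*x^2 + sqrt(3)*x/2 + 2*x - 1 - sqrt(3)/4


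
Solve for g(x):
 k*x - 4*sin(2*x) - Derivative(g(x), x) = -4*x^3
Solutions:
 g(x) = C1 + k*x^2/2 + x^4 + 2*cos(2*x)


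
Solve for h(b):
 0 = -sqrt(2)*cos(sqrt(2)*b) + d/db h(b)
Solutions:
 h(b) = C1 + sin(sqrt(2)*b)


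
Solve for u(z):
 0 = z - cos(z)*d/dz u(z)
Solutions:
 u(z) = C1 + Integral(z/cos(z), z)


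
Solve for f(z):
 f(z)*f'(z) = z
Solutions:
 f(z) = -sqrt(C1 + z^2)
 f(z) = sqrt(C1 + z^2)


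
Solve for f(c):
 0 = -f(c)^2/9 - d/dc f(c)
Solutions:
 f(c) = 9/(C1 + c)


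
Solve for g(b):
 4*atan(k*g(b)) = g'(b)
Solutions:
 Integral(1/atan(_y*k), (_y, g(b))) = C1 + 4*b


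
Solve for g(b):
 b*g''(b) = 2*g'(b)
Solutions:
 g(b) = C1 + C2*b^3


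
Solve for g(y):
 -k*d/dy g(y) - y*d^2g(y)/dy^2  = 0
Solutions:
 g(y) = C1 + y^(1 - re(k))*(C2*sin(log(y)*Abs(im(k))) + C3*cos(log(y)*im(k)))


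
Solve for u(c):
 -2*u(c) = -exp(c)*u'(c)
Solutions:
 u(c) = C1*exp(-2*exp(-c))


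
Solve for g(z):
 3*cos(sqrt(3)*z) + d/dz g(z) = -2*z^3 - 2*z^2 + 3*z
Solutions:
 g(z) = C1 - z^4/2 - 2*z^3/3 + 3*z^2/2 - sqrt(3)*sin(sqrt(3)*z)


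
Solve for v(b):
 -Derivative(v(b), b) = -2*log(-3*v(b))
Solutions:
 -Integral(1/(log(-_y) + log(3)), (_y, v(b)))/2 = C1 - b


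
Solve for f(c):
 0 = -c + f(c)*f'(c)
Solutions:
 f(c) = -sqrt(C1 + c^2)
 f(c) = sqrt(C1 + c^2)


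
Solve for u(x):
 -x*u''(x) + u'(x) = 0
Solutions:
 u(x) = C1 + C2*x^2


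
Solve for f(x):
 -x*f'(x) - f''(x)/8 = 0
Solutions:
 f(x) = C1 + C2*erf(2*x)


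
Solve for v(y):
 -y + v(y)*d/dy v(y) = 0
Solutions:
 v(y) = -sqrt(C1 + y^2)
 v(y) = sqrt(C1 + y^2)


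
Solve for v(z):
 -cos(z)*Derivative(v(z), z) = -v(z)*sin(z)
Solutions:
 v(z) = C1/cos(z)


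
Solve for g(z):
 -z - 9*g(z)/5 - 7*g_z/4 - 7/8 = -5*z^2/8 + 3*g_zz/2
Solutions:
 g(z) = 25*z^2/72 - 1595*z/1296 + (C1*sin(sqrt(3095)*z/60) + C2*cos(sqrt(3095)*z/60))*exp(-7*z/12) + 6145/46656


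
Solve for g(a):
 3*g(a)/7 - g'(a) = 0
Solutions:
 g(a) = C1*exp(3*a/7)


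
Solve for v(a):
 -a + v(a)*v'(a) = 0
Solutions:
 v(a) = -sqrt(C1 + a^2)
 v(a) = sqrt(C1 + a^2)


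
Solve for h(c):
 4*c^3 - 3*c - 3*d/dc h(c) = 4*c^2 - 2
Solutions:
 h(c) = C1 + c^4/3 - 4*c^3/9 - c^2/2 + 2*c/3


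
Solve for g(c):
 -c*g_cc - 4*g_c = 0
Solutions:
 g(c) = C1 + C2/c^3


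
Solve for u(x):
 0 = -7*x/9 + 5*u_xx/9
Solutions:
 u(x) = C1 + C2*x + 7*x^3/30


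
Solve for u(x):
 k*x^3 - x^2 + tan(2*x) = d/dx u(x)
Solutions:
 u(x) = C1 + k*x^4/4 - x^3/3 - log(cos(2*x))/2


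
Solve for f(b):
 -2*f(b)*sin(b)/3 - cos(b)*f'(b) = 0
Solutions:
 f(b) = C1*cos(b)^(2/3)


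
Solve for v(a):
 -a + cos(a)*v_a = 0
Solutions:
 v(a) = C1 + Integral(a/cos(a), a)


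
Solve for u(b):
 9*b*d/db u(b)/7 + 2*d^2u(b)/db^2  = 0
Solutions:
 u(b) = C1 + C2*erf(3*sqrt(7)*b/14)


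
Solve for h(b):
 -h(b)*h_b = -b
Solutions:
 h(b) = -sqrt(C1 + b^2)
 h(b) = sqrt(C1 + b^2)


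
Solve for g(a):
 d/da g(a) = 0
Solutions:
 g(a) = C1


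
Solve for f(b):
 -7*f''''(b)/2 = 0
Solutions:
 f(b) = C1 + C2*b + C3*b^2 + C4*b^3


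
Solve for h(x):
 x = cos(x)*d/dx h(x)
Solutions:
 h(x) = C1 + Integral(x/cos(x), x)


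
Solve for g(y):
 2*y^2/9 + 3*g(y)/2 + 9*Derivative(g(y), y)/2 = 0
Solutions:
 g(y) = C1*exp(-y/3) - 4*y^2/27 + 8*y/9 - 8/3


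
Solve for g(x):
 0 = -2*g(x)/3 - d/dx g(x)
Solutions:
 g(x) = C1*exp(-2*x/3)


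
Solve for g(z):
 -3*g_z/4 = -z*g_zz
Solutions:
 g(z) = C1 + C2*z^(7/4)


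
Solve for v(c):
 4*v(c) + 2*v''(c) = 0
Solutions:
 v(c) = C1*sin(sqrt(2)*c) + C2*cos(sqrt(2)*c)


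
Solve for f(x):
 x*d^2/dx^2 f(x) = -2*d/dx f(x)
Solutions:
 f(x) = C1 + C2/x


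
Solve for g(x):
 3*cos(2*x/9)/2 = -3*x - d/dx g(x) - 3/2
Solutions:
 g(x) = C1 - 3*x^2/2 - 3*x/2 - 27*sin(x/9)*cos(x/9)/2


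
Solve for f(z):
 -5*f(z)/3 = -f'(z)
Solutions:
 f(z) = C1*exp(5*z/3)


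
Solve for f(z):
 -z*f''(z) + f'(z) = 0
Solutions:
 f(z) = C1 + C2*z^2


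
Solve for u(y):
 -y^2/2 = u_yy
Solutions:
 u(y) = C1 + C2*y - y^4/24


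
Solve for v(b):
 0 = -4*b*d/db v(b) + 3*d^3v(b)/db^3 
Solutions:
 v(b) = C1 + Integral(C2*airyai(6^(2/3)*b/3) + C3*airybi(6^(2/3)*b/3), b)


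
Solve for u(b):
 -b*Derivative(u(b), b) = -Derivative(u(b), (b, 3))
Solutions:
 u(b) = C1 + Integral(C2*airyai(b) + C3*airybi(b), b)


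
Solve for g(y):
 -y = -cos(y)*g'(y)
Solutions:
 g(y) = C1 + Integral(y/cos(y), y)


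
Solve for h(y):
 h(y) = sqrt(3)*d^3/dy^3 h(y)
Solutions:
 h(y) = C3*exp(3^(5/6)*y/3) + (C1*sin(3^(1/3)*y/2) + C2*cos(3^(1/3)*y/2))*exp(-3^(5/6)*y/6)


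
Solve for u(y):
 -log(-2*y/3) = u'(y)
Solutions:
 u(y) = C1 - y*log(-y) + y*(-log(2) + 1 + log(3))


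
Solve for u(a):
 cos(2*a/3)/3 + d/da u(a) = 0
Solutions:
 u(a) = C1 - sin(2*a/3)/2


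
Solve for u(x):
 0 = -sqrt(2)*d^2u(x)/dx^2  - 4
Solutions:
 u(x) = C1 + C2*x - sqrt(2)*x^2


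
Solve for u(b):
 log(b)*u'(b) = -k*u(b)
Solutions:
 u(b) = C1*exp(-k*li(b))


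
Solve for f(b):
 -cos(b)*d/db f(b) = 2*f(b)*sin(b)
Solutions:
 f(b) = C1*cos(b)^2


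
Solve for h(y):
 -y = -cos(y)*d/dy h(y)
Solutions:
 h(y) = C1 + Integral(y/cos(y), y)


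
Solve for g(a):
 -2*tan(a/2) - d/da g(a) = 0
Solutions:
 g(a) = C1 + 4*log(cos(a/2))


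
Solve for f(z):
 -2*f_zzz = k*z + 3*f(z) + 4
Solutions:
 f(z) = C3*exp(-2^(2/3)*3^(1/3)*z/2) - k*z/3 + (C1*sin(2^(2/3)*3^(5/6)*z/4) + C2*cos(2^(2/3)*3^(5/6)*z/4))*exp(2^(2/3)*3^(1/3)*z/4) - 4/3


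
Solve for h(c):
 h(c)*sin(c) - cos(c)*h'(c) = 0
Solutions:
 h(c) = C1/cos(c)


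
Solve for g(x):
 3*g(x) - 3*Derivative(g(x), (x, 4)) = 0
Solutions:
 g(x) = C1*exp(-x) + C2*exp(x) + C3*sin(x) + C4*cos(x)


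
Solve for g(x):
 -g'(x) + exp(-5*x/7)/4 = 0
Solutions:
 g(x) = C1 - 7*exp(-5*x/7)/20


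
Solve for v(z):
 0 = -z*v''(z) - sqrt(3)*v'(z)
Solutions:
 v(z) = C1 + C2*z^(1 - sqrt(3))


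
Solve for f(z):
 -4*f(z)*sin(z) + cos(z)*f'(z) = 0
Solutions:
 f(z) = C1/cos(z)^4


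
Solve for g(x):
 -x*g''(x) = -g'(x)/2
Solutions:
 g(x) = C1 + C2*x^(3/2)


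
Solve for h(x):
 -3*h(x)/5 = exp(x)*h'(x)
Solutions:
 h(x) = C1*exp(3*exp(-x)/5)


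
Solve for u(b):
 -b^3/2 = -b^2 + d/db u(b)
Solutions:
 u(b) = C1 - b^4/8 + b^3/3


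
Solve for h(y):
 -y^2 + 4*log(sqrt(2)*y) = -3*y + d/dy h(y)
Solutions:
 h(y) = C1 - y^3/3 + 3*y^2/2 + 4*y*log(y) - 4*y + y*log(4)


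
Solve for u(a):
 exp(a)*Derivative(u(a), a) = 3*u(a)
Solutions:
 u(a) = C1*exp(-3*exp(-a))


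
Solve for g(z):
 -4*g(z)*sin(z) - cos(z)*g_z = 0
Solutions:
 g(z) = C1*cos(z)^4


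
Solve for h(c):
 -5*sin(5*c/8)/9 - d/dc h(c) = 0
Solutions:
 h(c) = C1 + 8*cos(5*c/8)/9


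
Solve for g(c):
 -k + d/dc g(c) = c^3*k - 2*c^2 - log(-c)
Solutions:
 g(c) = C1 + c^4*k/4 - 2*c^3/3 + c*(k + 1) - c*log(-c)


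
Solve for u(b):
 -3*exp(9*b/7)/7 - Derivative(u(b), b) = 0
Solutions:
 u(b) = C1 - exp(9*b/7)/3


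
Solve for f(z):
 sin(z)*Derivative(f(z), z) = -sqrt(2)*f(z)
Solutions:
 f(z) = C1*(cos(z) + 1)^(sqrt(2)/2)/(cos(z) - 1)^(sqrt(2)/2)


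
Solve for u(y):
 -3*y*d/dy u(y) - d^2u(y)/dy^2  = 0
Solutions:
 u(y) = C1 + C2*erf(sqrt(6)*y/2)


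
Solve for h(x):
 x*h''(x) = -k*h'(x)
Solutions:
 h(x) = C1 + x^(1 - re(k))*(C2*sin(log(x)*Abs(im(k))) + C3*cos(log(x)*im(k)))


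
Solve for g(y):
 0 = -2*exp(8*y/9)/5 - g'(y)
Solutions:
 g(y) = C1 - 9*exp(8*y/9)/20


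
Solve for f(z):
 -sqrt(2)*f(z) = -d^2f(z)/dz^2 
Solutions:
 f(z) = C1*exp(-2^(1/4)*z) + C2*exp(2^(1/4)*z)


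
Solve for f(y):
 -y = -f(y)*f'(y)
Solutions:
 f(y) = -sqrt(C1 + y^2)
 f(y) = sqrt(C1 + y^2)


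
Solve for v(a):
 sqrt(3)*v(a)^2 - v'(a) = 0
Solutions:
 v(a) = -1/(C1 + sqrt(3)*a)


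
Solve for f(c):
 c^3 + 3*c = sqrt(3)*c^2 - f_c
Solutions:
 f(c) = C1 - c^4/4 + sqrt(3)*c^3/3 - 3*c^2/2


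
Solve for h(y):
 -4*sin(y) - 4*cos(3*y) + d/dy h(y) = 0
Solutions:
 h(y) = C1 + 4*sin(3*y)/3 - 4*cos(y)


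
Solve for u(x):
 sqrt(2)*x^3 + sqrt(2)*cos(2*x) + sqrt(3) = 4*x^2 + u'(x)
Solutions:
 u(x) = C1 + sqrt(2)*x^4/4 - 4*x^3/3 + sqrt(3)*x + sqrt(2)*sin(2*x)/2


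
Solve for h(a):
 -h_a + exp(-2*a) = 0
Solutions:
 h(a) = C1 - exp(-2*a)/2


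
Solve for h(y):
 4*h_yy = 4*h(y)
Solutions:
 h(y) = C1*exp(-y) + C2*exp(y)


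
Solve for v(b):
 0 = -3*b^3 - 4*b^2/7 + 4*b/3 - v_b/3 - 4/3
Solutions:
 v(b) = C1 - 9*b^4/4 - 4*b^3/7 + 2*b^2 - 4*b


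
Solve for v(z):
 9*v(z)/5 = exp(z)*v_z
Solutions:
 v(z) = C1*exp(-9*exp(-z)/5)


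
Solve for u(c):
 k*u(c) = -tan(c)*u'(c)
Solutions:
 u(c) = C1*exp(-k*log(sin(c)))


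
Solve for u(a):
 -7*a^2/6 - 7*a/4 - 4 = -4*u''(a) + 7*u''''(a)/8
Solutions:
 u(a) = C1 + C2*a + C3*exp(-4*sqrt(14)*a/7) + C4*exp(4*sqrt(14)*a/7) + 7*a^4/288 + 7*a^3/96 + 433*a^2/768


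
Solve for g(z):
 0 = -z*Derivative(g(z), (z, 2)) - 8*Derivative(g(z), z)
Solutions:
 g(z) = C1 + C2/z^7


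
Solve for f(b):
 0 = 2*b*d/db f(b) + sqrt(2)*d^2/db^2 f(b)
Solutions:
 f(b) = C1 + C2*erf(2^(3/4)*b/2)


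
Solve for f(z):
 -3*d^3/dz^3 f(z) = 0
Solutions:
 f(z) = C1 + C2*z + C3*z^2


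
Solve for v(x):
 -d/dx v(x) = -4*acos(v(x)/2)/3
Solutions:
 Integral(1/acos(_y/2), (_y, v(x))) = C1 + 4*x/3


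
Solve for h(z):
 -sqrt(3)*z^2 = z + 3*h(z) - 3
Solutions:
 h(z) = -sqrt(3)*z^2/3 - z/3 + 1


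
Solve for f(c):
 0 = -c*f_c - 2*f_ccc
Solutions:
 f(c) = C1 + Integral(C2*airyai(-2^(2/3)*c/2) + C3*airybi(-2^(2/3)*c/2), c)


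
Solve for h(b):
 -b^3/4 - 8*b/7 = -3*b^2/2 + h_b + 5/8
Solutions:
 h(b) = C1 - b^4/16 + b^3/2 - 4*b^2/7 - 5*b/8


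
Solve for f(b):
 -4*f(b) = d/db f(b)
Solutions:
 f(b) = C1*exp(-4*b)


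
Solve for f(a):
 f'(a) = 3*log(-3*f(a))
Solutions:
 -Integral(1/(log(-_y) + log(3)), (_y, f(a)))/3 = C1 - a


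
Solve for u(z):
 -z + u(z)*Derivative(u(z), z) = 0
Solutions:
 u(z) = -sqrt(C1 + z^2)
 u(z) = sqrt(C1 + z^2)


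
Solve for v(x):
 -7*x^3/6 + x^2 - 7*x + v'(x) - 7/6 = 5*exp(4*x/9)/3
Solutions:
 v(x) = C1 + 7*x^4/24 - x^3/3 + 7*x^2/2 + 7*x/6 + 15*exp(4*x/9)/4


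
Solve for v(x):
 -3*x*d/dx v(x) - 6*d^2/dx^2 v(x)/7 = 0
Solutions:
 v(x) = C1 + C2*erf(sqrt(7)*x/2)


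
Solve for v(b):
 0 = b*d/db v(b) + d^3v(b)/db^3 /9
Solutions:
 v(b) = C1 + Integral(C2*airyai(-3^(2/3)*b) + C3*airybi(-3^(2/3)*b), b)


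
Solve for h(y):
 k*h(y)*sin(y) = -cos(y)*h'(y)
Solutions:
 h(y) = C1*exp(k*log(cos(y)))


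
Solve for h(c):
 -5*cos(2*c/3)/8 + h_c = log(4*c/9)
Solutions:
 h(c) = C1 + c*log(c) - 2*c*log(3) - c + 2*c*log(2) + 15*sin(2*c/3)/16


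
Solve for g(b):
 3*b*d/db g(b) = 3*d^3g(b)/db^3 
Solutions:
 g(b) = C1 + Integral(C2*airyai(b) + C3*airybi(b), b)


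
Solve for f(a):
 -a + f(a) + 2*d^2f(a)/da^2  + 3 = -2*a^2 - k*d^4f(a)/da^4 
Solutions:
 f(a) = C1*exp(-a*sqrt((-sqrt(1 - k) - 1)/k)) + C2*exp(a*sqrt((-sqrt(1 - k) - 1)/k)) + C3*exp(-a*sqrt((sqrt(1 - k) - 1)/k)) + C4*exp(a*sqrt((sqrt(1 - k) - 1)/k)) - 2*a^2 + a + 5


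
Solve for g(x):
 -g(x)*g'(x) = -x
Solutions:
 g(x) = -sqrt(C1 + x^2)
 g(x) = sqrt(C1 + x^2)


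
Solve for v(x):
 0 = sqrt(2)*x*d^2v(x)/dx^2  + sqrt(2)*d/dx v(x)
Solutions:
 v(x) = C1 + C2*log(x)


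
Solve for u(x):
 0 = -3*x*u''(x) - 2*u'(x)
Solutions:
 u(x) = C1 + C2*x^(1/3)


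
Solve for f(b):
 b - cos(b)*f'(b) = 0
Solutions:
 f(b) = C1 + Integral(b/cos(b), b)


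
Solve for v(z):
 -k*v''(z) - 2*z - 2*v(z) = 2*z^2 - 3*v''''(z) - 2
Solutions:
 v(z) = C1*exp(-sqrt(6)*z*sqrt(k - sqrt(k^2 + 24))/6) + C2*exp(sqrt(6)*z*sqrt(k - sqrt(k^2 + 24))/6) + C3*exp(-sqrt(6)*z*sqrt(k + sqrt(k^2 + 24))/6) + C4*exp(sqrt(6)*z*sqrt(k + sqrt(k^2 + 24))/6) + k - z^2 - z + 1


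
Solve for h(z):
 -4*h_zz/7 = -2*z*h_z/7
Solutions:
 h(z) = C1 + C2*erfi(z/2)


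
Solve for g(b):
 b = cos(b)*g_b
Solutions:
 g(b) = C1 + Integral(b/cos(b), b)


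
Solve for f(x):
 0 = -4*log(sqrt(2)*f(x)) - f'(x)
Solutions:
 Integral(1/(2*log(_y) + log(2)), (_y, f(x)))/2 = C1 - x


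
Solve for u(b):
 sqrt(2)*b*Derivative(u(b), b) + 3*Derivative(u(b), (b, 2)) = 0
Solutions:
 u(b) = C1 + C2*erf(2^(3/4)*sqrt(3)*b/6)


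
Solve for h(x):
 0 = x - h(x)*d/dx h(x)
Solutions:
 h(x) = -sqrt(C1 + x^2)
 h(x) = sqrt(C1 + x^2)


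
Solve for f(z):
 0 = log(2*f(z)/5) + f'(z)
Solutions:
 Integral(1/(log(_y) - log(5) + log(2)), (_y, f(z))) = C1 - z


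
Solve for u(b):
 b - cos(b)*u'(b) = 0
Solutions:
 u(b) = C1 + Integral(b/cos(b), b)


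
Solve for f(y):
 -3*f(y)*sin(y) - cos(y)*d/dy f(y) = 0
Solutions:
 f(y) = C1*cos(y)^3


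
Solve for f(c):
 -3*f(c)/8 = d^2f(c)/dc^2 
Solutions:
 f(c) = C1*sin(sqrt(6)*c/4) + C2*cos(sqrt(6)*c/4)


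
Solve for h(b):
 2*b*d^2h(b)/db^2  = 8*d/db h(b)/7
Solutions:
 h(b) = C1 + C2*b^(11/7)


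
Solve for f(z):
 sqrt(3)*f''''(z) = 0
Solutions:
 f(z) = C1 + C2*z + C3*z^2 + C4*z^3


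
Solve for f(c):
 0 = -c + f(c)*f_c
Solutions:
 f(c) = -sqrt(C1 + c^2)
 f(c) = sqrt(C1 + c^2)


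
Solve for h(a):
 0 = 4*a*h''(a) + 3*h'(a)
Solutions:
 h(a) = C1 + C2*a^(1/4)


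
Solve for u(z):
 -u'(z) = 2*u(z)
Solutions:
 u(z) = C1*exp(-2*z)


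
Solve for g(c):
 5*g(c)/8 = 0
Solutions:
 g(c) = 0


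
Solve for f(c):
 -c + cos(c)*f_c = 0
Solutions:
 f(c) = C1 + Integral(c/cos(c), c)


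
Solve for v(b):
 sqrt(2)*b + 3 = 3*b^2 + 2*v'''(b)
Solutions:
 v(b) = C1 + C2*b + C3*b^2 - b^5/40 + sqrt(2)*b^4/48 + b^3/4


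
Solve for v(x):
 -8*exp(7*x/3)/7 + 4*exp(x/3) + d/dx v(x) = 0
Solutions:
 v(x) = C1 + 24*exp(7*x/3)/49 - 12*exp(x/3)


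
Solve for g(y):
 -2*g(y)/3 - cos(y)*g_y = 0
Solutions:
 g(y) = C1*(sin(y) - 1)^(1/3)/(sin(y) + 1)^(1/3)


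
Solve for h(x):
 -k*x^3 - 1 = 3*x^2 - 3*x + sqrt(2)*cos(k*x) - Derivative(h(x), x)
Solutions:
 h(x) = C1 + k*x^4/4 + x^3 - 3*x^2/2 + x + sqrt(2)*sin(k*x)/k


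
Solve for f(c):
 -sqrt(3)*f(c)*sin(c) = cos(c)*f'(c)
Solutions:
 f(c) = C1*cos(c)^(sqrt(3))


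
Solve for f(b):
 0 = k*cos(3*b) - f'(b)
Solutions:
 f(b) = C1 + k*sin(3*b)/3


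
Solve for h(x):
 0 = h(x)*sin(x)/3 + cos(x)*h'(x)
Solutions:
 h(x) = C1*cos(x)^(1/3)


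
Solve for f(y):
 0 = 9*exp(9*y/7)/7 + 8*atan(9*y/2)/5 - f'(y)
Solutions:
 f(y) = C1 + 8*y*atan(9*y/2)/5 + exp(9*y/7) - 8*log(81*y^2 + 4)/45


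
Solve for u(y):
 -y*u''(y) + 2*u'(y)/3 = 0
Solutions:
 u(y) = C1 + C2*y^(5/3)


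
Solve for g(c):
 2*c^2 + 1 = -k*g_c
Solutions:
 g(c) = C1 - 2*c^3/(3*k) - c/k


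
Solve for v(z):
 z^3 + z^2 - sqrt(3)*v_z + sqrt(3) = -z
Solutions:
 v(z) = C1 + sqrt(3)*z^4/12 + sqrt(3)*z^3/9 + sqrt(3)*z^2/6 + z


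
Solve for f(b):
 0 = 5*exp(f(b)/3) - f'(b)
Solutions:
 f(b) = 3*log(-1/(C1 + 5*b)) + 3*log(3)


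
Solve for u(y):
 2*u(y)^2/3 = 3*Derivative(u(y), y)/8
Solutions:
 u(y) = -9/(C1 + 16*y)


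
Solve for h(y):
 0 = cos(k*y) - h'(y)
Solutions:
 h(y) = C1 + sin(k*y)/k


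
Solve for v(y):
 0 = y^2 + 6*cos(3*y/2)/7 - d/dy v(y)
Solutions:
 v(y) = C1 + y^3/3 + 4*sin(3*y/2)/7


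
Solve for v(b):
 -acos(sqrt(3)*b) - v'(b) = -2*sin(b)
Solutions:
 v(b) = C1 - b*acos(sqrt(3)*b) + sqrt(3)*sqrt(1 - 3*b^2)/3 - 2*cos(b)


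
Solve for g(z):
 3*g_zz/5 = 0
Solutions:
 g(z) = C1 + C2*z


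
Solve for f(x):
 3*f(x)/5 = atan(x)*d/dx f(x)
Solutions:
 f(x) = C1*exp(3*Integral(1/atan(x), x)/5)


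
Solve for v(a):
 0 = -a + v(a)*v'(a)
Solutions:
 v(a) = -sqrt(C1 + a^2)
 v(a) = sqrt(C1 + a^2)


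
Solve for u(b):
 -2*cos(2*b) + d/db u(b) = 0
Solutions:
 u(b) = C1 + sin(2*b)


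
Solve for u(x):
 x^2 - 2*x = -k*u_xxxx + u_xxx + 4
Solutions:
 u(x) = C1 + C2*x + C3*x^2 + C4*exp(x/k) + x^5/60 + x^4*(k - 1)/12 + x^3*(k^2 - k - 2)/3


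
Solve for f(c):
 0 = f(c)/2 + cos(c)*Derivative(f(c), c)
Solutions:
 f(c) = C1*(sin(c) - 1)^(1/4)/(sin(c) + 1)^(1/4)


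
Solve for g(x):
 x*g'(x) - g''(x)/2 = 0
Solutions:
 g(x) = C1 + C2*erfi(x)


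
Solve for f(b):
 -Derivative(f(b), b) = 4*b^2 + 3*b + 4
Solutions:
 f(b) = C1 - 4*b^3/3 - 3*b^2/2 - 4*b


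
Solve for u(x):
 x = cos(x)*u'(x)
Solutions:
 u(x) = C1 + Integral(x/cos(x), x)


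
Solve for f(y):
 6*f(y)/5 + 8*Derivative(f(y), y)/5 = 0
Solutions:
 f(y) = C1*exp(-3*y/4)


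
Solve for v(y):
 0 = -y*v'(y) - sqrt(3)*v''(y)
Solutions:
 v(y) = C1 + C2*erf(sqrt(2)*3^(3/4)*y/6)


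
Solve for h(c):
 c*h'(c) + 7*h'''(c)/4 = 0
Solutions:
 h(c) = C1 + Integral(C2*airyai(-14^(2/3)*c/7) + C3*airybi(-14^(2/3)*c/7), c)


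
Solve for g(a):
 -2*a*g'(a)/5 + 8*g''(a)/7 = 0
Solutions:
 g(a) = C1 + C2*erfi(sqrt(70)*a/20)


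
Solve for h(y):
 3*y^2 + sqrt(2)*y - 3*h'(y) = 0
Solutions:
 h(y) = C1 + y^3/3 + sqrt(2)*y^2/6


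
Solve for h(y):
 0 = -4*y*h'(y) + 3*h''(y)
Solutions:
 h(y) = C1 + C2*erfi(sqrt(6)*y/3)


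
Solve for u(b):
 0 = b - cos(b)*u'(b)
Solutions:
 u(b) = C1 + Integral(b/cos(b), b)


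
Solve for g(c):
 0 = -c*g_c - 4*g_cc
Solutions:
 g(c) = C1 + C2*erf(sqrt(2)*c/4)


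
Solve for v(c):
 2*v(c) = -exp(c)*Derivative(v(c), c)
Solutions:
 v(c) = C1*exp(2*exp(-c))


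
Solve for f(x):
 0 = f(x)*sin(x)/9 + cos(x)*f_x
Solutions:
 f(x) = C1*cos(x)^(1/9)


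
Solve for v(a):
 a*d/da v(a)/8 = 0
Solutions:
 v(a) = C1


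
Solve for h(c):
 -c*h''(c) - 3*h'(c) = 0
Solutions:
 h(c) = C1 + C2/c^2


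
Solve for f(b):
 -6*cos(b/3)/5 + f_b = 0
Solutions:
 f(b) = C1 + 18*sin(b/3)/5


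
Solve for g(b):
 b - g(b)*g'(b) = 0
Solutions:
 g(b) = -sqrt(C1 + b^2)
 g(b) = sqrt(C1 + b^2)


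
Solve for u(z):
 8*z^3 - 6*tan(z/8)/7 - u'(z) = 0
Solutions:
 u(z) = C1 + 2*z^4 + 48*log(cos(z/8))/7


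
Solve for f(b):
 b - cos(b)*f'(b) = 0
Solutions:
 f(b) = C1 + Integral(b/cos(b), b)


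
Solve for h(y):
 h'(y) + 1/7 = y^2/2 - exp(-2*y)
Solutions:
 h(y) = C1 + y^3/6 - y/7 + exp(-2*y)/2


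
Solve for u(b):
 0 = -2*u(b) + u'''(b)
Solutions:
 u(b) = C3*exp(2^(1/3)*b) + (C1*sin(2^(1/3)*sqrt(3)*b/2) + C2*cos(2^(1/3)*sqrt(3)*b/2))*exp(-2^(1/3)*b/2)


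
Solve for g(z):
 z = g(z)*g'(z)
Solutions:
 g(z) = -sqrt(C1 + z^2)
 g(z) = sqrt(C1 + z^2)


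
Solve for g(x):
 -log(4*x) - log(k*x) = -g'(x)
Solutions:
 g(x) = C1 + x*(log(k) - 2 + 2*log(2)) + 2*x*log(x)


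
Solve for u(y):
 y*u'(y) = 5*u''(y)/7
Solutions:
 u(y) = C1 + C2*erfi(sqrt(70)*y/10)


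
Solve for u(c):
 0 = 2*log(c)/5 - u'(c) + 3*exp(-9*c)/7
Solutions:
 u(c) = C1 + 2*c*log(c)/5 - 2*c/5 - exp(-9*c)/21


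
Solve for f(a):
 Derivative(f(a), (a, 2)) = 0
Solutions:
 f(a) = C1 + C2*a


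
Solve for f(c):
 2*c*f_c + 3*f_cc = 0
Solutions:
 f(c) = C1 + C2*erf(sqrt(3)*c/3)


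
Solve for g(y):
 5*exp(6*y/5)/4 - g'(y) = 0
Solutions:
 g(y) = C1 + 25*exp(6*y/5)/24


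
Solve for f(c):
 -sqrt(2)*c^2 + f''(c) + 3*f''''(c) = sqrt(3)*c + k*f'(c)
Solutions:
 f(c) = C1 + C2*exp(2^(1/3)*c*(-2^(1/3)*(-9*k + sqrt(81*k^2 + 4))^(1/3) + 2/(-9*k + sqrt(81*k^2 + 4))^(1/3))/6) + C3*exp(2^(1/3)*c*(2^(1/3)*(-9*k + sqrt(81*k^2 + 4))^(1/3) - 2^(1/3)*sqrt(3)*I*(-9*k + sqrt(81*k^2 + 4))^(1/3) + 8/((-1 + sqrt(3)*I)*(-9*k + sqrt(81*k^2 + 4))^(1/3)))/12) + C4*exp(2^(1/3)*c*(2^(1/3)*(-9*k + sqrt(81*k^2 + 4))^(1/3) + 2^(1/3)*sqrt(3)*I*(-9*k + sqrt(81*k^2 + 4))^(1/3) - 8/((1 + sqrt(3)*I)*(-9*k + sqrt(81*k^2 + 4))^(1/3)))/12) - sqrt(2)*c^3/(3*k) - sqrt(3)*c^2/(2*k) - sqrt(2)*c^2/k^2 - sqrt(3)*c/k^2 - 2*sqrt(2)*c/k^3


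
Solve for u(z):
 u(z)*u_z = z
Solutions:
 u(z) = -sqrt(C1 + z^2)
 u(z) = sqrt(C1 + z^2)


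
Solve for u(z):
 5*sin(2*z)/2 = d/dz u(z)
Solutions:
 u(z) = C1 - 5*cos(2*z)/4


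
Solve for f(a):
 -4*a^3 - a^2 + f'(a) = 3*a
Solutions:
 f(a) = C1 + a^4 + a^3/3 + 3*a^2/2


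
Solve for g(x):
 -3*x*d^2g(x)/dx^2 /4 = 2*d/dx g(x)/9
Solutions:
 g(x) = C1 + C2*x^(19/27)


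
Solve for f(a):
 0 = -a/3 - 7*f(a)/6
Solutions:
 f(a) = -2*a/7


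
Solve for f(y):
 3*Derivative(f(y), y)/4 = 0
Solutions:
 f(y) = C1


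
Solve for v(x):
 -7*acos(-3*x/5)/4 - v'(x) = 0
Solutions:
 v(x) = C1 - 7*x*acos(-3*x/5)/4 - 7*sqrt(25 - 9*x^2)/12


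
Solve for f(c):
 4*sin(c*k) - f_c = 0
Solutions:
 f(c) = C1 - 4*cos(c*k)/k


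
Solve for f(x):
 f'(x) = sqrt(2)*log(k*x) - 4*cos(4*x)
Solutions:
 f(x) = C1 + sqrt(2)*x*(log(k*x) - 1) - sin(4*x)


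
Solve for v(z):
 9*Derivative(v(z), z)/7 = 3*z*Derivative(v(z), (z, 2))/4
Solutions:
 v(z) = C1 + C2*z^(19/7)


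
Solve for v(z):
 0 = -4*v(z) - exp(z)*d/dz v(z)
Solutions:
 v(z) = C1*exp(4*exp(-z))


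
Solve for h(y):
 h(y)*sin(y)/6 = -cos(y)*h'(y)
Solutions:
 h(y) = C1*cos(y)^(1/6)


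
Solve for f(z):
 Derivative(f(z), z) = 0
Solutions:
 f(z) = C1


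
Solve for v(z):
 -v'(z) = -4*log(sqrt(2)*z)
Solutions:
 v(z) = C1 + 4*z*log(z) - 4*z + z*log(4)


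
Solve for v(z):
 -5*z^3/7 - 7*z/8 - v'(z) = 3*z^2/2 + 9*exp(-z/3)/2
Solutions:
 v(z) = C1 - 5*z^4/28 - z^3/2 - 7*z^2/16 + 27*exp(-z/3)/2


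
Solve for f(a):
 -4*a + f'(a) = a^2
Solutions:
 f(a) = C1 + a^3/3 + 2*a^2


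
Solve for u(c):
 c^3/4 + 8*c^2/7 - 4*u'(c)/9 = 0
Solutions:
 u(c) = C1 + 9*c^4/64 + 6*c^3/7


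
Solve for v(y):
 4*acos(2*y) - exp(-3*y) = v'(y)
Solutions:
 v(y) = C1 + 4*y*acos(2*y) - 2*sqrt(1 - 4*y^2) + exp(-3*y)/3


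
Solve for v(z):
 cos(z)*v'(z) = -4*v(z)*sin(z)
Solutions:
 v(z) = C1*cos(z)^4


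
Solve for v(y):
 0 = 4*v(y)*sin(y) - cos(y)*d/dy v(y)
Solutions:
 v(y) = C1/cos(y)^4


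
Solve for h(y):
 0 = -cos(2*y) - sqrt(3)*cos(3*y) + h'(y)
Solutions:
 h(y) = C1 + sin(2*y)/2 + sqrt(3)*sin(3*y)/3


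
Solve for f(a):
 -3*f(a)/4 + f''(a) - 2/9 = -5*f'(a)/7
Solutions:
 f(a) = C1*exp(a*(-5 + 2*sqrt(43))/14) + C2*exp(-a*(5 + 2*sqrt(43))/14) - 8/27


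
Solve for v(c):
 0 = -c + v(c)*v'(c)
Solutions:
 v(c) = -sqrt(C1 + c^2)
 v(c) = sqrt(C1 + c^2)


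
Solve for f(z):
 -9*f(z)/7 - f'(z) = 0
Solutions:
 f(z) = C1*exp(-9*z/7)


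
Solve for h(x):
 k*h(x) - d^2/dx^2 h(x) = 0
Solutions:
 h(x) = C1*exp(-sqrt(k)*x) + C2*exp(sqrt(k)*x)


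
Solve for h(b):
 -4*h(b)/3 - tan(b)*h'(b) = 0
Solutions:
 h(b) = C1/sin(b)^(4/3)


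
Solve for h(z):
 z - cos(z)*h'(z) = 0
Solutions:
 h(z) = C1 + Integral(z/cos(z), z)


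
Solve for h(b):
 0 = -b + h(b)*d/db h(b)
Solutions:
 h(b) = -sqrt(C1 + b^2)
 h(b) = sqrt(C1 + b^2)


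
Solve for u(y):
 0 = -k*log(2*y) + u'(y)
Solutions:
 u(y) = C1 + k*y*log(y) - k*y + k*y*log(2)


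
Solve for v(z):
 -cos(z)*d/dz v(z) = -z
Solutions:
 v(z) = C1 + Integral(z/cos(z), z)


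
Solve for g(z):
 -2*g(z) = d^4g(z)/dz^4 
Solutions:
 g(z) = (C1*sin(2^(3/4)*z/2) + C2*cos(2^(3/4)*z/2))*exp(-2^(3/4)*z/2) + (C3*sin(2^(3/4)*z/2) + C4*cos(2^(3/4)*z/2))*exp(2^(3/4)*z/2)


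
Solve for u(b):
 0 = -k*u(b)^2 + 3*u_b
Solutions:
 u(b) = -3/(C1 + b*k)


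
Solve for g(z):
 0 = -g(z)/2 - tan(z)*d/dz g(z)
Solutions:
 g(z) = C1/sqrt(sin(z))


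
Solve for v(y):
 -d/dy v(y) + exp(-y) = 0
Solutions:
 v(y) = C1 - exp(-y)


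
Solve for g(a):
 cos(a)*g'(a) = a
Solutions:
 g(a) = C1 + Integral(a/cos(a), a)


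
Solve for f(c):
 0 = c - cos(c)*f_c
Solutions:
 f(c) = C1 + Integral(c/cos(c), c)


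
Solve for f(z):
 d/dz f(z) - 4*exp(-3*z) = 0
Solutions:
 f(z) = C1 - 4*exp(-3*z)/3


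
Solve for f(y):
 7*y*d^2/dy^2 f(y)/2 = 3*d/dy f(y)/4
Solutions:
 f(y) = C1 + C2*y^(17/14)


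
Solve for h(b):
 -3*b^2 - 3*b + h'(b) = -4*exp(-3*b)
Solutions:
 h(b) = C1 + b^3 + 3*b^2/2 + 4*exp(-3*b)/3


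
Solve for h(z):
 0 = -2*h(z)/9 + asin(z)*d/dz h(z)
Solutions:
 h(z) = C1*exp(2*Integral(1/asin(z), z)/9)


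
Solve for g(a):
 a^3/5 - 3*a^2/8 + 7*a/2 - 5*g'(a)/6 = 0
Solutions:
 g(a) = C1 + 3*a^4/50 - 3*a^3/20 + 21*a^2/10


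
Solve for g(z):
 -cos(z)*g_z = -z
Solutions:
 g(z) = C1 + Integral(z/cos(z), z)


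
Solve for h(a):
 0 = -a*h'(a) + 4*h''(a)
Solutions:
 h(a) = C1 + C2*erfi(sqrt(2)*a/4)


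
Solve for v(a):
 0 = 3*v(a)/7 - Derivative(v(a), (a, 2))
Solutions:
 v(a) = C1*exp(-sqrt(21)*a/7) + C2*exp(sqrt(21)*a/7)


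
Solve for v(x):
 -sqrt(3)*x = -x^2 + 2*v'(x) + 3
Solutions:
 v(x) = C1 + x^3/6 - sqrt(3)*x^2/4 - 3*x/2


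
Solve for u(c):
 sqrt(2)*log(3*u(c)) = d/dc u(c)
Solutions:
 -sqrt(2)*Integral(1/(log(_y) + log(3)), (_y, u(c)))/2 = C1 - c


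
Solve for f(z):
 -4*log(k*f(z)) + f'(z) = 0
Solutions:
 li(k*f(z))/k = C1 + 4*z


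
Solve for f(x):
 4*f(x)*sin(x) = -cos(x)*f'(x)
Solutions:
 f(x) = C1*cos(x)^4


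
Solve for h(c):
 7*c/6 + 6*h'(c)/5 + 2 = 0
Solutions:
 h(c) = C1 - 35*c^2/72 - 5*c/3


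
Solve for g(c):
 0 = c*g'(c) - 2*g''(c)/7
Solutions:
 g(c) = C1 + C2*erfi(sqrt(7)*c/2)


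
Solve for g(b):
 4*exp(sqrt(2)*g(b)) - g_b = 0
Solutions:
 g(b) = sqrt(2)*(2*log(-1/(C1 + 4*b)) - log(2))/4


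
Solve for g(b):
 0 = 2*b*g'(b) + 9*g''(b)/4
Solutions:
 g(b) = C1 + C2*erf(2*b/3)


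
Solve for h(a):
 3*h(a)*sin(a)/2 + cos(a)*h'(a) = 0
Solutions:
 h(a) = C1*cos(a)^(3/2)


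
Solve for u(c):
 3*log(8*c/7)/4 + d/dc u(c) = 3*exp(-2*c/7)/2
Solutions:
 u(c) = C1 - 3*c*log(c)/4 + 3*c*(-3*log(2) + 1 + log(7))/4 - 21*exp(-2*c/7)/4


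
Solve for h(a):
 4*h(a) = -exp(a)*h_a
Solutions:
 h(a) = C1*exp(4*exp(-a))


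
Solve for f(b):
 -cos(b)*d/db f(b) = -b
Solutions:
 f(b) = C1 + Integral(b/cos(b), b)


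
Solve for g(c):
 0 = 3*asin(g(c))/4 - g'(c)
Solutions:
 Integral(1/asin(_y), (_y, g(c))) = C1 + 3*c/4


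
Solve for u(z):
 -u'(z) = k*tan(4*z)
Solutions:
 u(z) = C1 + k*log(cos(4*z))/4


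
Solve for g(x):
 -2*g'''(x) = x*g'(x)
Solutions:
 g(x) = C1 + Integral(C2*airyai(-2^(2/3)*x/2) + C3*airybi(-2^(2/3)*x/2), x)


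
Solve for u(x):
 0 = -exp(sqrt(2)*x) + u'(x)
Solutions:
 u(x) = C1 + sqrt(2)*exp(sqrt(2)*x)/2


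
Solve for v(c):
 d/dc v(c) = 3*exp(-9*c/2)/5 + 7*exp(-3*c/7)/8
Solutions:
 v(c) = C1 - 2*exp(-9*c/2)/15 - 49*exp(-3*c/7)/24


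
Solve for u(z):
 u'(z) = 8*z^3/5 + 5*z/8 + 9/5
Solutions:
 u(z) = C1 + 2*z^4/5 + 5*z^2/16 + 9*z/5


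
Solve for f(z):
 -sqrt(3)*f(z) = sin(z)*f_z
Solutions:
 f(z) = C1*(cos(z) + 1)^(sqrt(3)/2)/(cos(z) - 1)^(sqrt(3)/2)


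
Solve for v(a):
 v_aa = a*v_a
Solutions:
 v(a) = C1 + C2*erfi(sqrt(2)*a/2)


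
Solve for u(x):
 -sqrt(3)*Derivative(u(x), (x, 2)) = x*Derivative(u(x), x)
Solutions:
 u(x) = C1 + C2*erf(sqrt(2)*3^(3/4)*x/6)


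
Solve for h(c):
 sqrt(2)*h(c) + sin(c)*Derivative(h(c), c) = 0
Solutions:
 h(c) = C1*(cos(c) + 1)^(sqrt(2)/2)/(cos(c) - 1)^(sqrt(2)/2)


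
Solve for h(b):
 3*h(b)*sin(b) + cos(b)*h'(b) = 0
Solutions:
 h(b) = C1*cos(b)^3


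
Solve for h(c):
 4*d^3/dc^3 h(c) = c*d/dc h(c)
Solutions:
 h(c) = C1 + Integral(C2*airyai(2^(1/3)*c/2) + C3*airybi(2^(1/3)*c/2), c)


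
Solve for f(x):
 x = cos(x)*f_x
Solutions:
 f(x) = C1 + Integral(x/cos(x), x)


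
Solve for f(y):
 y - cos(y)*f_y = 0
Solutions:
 f(y) = C1 + Integral(y/cos(y), y)


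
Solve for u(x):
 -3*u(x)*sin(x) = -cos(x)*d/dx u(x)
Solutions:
 u(x) = C1/cos(x)^3


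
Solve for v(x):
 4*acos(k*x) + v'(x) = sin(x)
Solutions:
 v(x) = C1 - 4*Piecewise((x*acos(k*x) - sqrt(-k^2*x^2 + 1)/k, Ne(k, 0)), (pi*x/2, True)) - cos(x)


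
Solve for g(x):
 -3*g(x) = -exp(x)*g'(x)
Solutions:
 g(x) = C1*exp(-3*exp(-x))


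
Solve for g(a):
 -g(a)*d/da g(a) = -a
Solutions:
 g(a) = -sqrt(C1 + a^2)
 g(a) = sqrt(C1 + a^2)


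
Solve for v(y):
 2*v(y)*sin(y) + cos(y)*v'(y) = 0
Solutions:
 v(y) = C1*cos(y)^2


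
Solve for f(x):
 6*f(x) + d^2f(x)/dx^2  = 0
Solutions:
 f(x) = C1*sin(sqrt(6)*x) + C2*cos(sqrt(6)*x)


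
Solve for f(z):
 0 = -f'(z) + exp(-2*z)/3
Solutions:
 f(z) = C1 - exp(-2*z)/6


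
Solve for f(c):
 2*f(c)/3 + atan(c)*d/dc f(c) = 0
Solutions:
 f(c) = C1*exp(-2*Integral(1/atan(c), c)/3)


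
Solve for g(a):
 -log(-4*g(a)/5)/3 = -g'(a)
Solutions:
 -3*Integral(1/(log(-_y) - log(5) + 2*log(2)), (_y, g(a))) = C1 - a


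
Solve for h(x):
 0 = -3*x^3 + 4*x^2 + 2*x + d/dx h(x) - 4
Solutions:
 h(x) = C1 + 3*x^4/4 - 4*x^3/3 - x^2 + 4*x


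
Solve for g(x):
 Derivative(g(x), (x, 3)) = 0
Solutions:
 g(x) = C1 + C2*x + C3*x^2


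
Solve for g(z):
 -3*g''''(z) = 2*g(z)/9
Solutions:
 g(z) = (C1*sin(2^(3/4)*3^(1/4)*z/6) + C2*cos(2^(3/4)*3^(1/4)*z/6))*exp(-2^(3/4)*3^(1/4)*z/6) + (C3*sin(2^(3/4)*3^(1/4)*z/6) + C4*cos(2^(3/4)*3^(1/4)*z/6))*exp(2^(3/4)*3^(1/4)*z/6)


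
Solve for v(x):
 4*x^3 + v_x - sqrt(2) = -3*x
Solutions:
 v(x) = C1 - x^4 - 3*x^2/2 + sqrt(2)*x


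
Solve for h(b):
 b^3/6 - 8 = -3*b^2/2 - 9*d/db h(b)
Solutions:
 h(b) = C1 - b^4/216 - b^3/18 + 8*b/9


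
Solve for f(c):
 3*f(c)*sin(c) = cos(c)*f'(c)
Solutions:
 f(c) = C1/cos(c)^3


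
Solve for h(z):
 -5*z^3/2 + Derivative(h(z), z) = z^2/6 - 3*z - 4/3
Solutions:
 h(z) = C1 + 5*z^4/8 + z^3/18 - 3*z^2/2 - 4*z/3


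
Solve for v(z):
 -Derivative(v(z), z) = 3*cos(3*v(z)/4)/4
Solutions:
 3*z/4 - 2*log(sin(3*v(z)/4) - 1)/3 + 2*log(sin(3*v(z)/4) + 1)/3 = C1


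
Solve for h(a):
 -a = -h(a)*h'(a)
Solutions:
 h(a) = -sqrt(C1 + a^2)
 h(a) = sqrt(C1 + a^2)


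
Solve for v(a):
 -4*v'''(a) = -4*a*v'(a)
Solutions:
 v(a) = C1 + Integral(C2*airyai(a) + C3*airybi(a), a)


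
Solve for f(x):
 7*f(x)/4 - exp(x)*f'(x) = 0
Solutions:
 f(x) = C1*exp(-7*exp(-x)/4)


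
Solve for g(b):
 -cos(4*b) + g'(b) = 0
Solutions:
 g(b) = C1 + sin(4*b)/4


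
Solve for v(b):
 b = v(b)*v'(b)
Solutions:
 v(b) = -sqrt(C1 + b^2)
 v(b) = sqrt(C1 + b^2)


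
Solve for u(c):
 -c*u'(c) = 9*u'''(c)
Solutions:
 u(c) = C1 + Integral(C2*airyai(-3^(1/3)*c/3) + C3*airybi(-3^(1/3)*c/3), c)


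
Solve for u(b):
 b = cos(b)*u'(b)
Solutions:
 u(b) = C1 + Integral(b/cos(b), b)


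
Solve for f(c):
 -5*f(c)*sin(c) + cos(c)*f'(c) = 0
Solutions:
 f(c) = C1/cos(c)^5


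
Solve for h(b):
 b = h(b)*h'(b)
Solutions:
 h(b) = -sqrt(C1 + b^2)
 h(b) = sqrt(C1 + b^2)


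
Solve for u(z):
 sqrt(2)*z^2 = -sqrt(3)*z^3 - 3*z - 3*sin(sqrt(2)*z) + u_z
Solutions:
 u(z) = C1 + sqrt(3)*z^4/4 + sqrt(2)*z^3/3 + 3*z^2/2 - 3*sqrt(2)*cos(sqrt(2)*z)/2


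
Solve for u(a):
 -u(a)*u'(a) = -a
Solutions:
 u(a) = -sqrt(C1 + a^2)
 u(a) = sqrt(C1 + a^2)


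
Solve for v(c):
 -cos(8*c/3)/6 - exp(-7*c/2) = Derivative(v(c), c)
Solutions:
 v(c) = C1 - sin(8*c/3)/16 + 2*exp(-7*c/2)/7


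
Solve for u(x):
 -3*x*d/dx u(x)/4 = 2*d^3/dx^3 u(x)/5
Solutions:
 u(x) = C1 + Integral(C2*airyai(-15^(1/3)*x/2) + C3*airybi(-15^(1/3)*x/2), x)


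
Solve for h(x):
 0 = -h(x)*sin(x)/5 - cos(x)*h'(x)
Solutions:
 h(x) = C1*cos(x)^(1/5)


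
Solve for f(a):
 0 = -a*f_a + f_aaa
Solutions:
 f(a) = C1 + Integral(C2*airyai(a) + C3*airybi(a), a)


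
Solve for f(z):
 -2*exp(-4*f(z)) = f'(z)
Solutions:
 f(z) = log(-I*(C1 - 8*z)^(1/4))
 f(z) = log(I*(C1 - 8*z)^(1/4))
 f(z) = log(-(C1 - 8*z)^(1/4))
 f(z) = log(C1 - 8*z)/4


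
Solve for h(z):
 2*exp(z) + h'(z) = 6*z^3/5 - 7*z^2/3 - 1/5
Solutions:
 h(z) = C1 + 3*z^4/10 - 7*z^3/9 - z/5 - 2*exp(z)


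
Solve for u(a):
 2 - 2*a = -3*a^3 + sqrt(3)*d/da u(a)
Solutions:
 u(a) = C1 + sqrt(3)*a^4/4 - sqrt(3)*a^2/3 + 2*sqrt(3)*a/3


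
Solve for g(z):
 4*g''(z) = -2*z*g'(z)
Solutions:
 g(z) = C1 + C2*erf(z/2)


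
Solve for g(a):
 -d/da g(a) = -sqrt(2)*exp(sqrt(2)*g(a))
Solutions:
 g(a) = sqrt(2)*(2*log(-1/(C1 + sqrt(2)*a)) - log(2))/4


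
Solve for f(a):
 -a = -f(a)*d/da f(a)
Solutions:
 f(a) = -sqrt(C1 + a^2)
 f(a) = sqrt(C1 + a^2)


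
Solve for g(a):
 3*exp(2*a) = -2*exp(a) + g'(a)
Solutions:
 g(a) = C1 + 3*exp(2*a)/2 + 2*exp(a)


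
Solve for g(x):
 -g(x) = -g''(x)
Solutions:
 g(x) = C1*exp(-x) + C2*exp(x)


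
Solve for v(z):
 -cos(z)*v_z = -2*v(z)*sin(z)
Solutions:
 v(z) = C1/cos(z)^2


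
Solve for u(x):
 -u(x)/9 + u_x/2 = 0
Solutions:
 u(x) = C1*exp(2*x/9)


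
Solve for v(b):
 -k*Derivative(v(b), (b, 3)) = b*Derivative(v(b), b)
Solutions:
 v(b) = C1 + Integral(C2*airyai(b*(-1/k)^(1/3)) + C3*airybi(b*(-1/k)^(1/3)), b)


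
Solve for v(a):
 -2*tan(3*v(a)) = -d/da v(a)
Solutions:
 v(a) = -asin(C1*exp(6*a))/3 + pi/3
 v(a) = asin(C1*exp(6*a))/3


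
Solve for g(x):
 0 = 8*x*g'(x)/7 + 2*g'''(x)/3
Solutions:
 g(x) = C1 + Integral(C2*airyai(-12^(1/3)*7^(2/3)*x/7) + C3*airybi(-12^(1/3)*7^(2/3)*x/7), x)


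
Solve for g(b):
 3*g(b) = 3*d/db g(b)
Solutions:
 g(b) = C1*exp(b)


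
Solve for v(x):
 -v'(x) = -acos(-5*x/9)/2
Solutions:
 v(x) = C1 + x*acos(-5*x/9)/2 + sqrt(81 - 25*x^2)/10


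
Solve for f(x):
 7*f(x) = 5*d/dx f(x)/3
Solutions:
 f(x) = C1*exp(21*x/5)


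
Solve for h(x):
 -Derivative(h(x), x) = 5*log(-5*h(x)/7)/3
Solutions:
 3*Integral(1/(log(-_y) - log(7) + log(5)), (_y, h(x)))/5 = C1 - x


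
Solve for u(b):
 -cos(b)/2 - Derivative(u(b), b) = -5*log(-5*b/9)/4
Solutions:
 u(b) = C1 + 5*b*log(-b)/4 - 5*b*log(3)/2 - 5*b/4 + 5*b*log(5)/4 - sin(b)/2


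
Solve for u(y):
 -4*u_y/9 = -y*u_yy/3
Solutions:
 u(y) = C1 + C2*y^(7/3)


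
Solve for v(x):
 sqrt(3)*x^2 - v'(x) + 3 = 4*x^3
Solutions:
 v(x) = C1 - x^4 + sqrt(3)*x^3/3 + 3*x


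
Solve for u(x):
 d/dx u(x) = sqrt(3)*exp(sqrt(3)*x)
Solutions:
 u(x) = C1 + exp(sqrt(3)*x)


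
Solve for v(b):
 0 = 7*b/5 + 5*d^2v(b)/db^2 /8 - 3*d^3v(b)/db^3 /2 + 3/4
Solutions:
 v(b) = C1 + C2*b + C3*exp(5*b/12) - 28*b^3/75 - 411*b^2/125


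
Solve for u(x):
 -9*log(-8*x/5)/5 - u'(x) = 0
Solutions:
 u(x) = C1 - 9*x*log(-x)/5 + 9*x*(-3*log(2) + 1 + log(5))/5


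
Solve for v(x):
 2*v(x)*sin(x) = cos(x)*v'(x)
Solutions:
 v(x) = C1/cos(x)^2


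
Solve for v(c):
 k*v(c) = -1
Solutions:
 v(c) = -1/k


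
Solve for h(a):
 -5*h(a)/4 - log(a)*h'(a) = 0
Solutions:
 h(a) = C1*exp(-5*li(a)/4)


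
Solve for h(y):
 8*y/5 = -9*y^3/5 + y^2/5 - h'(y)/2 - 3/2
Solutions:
 h(y) = C1 - 9*y^4/10 + 2*y^3/15 - 8*y^2/5 - 3*y


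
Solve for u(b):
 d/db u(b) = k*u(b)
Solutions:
 u(b) = C1*exp(b*k)


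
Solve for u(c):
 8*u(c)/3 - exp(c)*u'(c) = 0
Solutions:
 u(c) = C1*exp(-8*exp(-c)/3)


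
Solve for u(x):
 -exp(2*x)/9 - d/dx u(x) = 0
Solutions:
 u(x) = C1 - exp(2*x)/18


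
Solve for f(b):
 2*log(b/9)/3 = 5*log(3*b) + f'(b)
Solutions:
 f(b) = C1 - 13*b*log(b)/3 - 19*b*log(3)/3 + 13*b/3


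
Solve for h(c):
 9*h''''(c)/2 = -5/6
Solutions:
 h(c) = C1 + C2*c + C3*c^2 + C4*c^3 - 5*c^4/648


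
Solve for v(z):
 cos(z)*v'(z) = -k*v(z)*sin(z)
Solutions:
 v(z) = C1*exp(k*log(cos(z)))


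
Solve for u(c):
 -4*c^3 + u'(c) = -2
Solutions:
 u(c) = C1 + c^4 - 2*c


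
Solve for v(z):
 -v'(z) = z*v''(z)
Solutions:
 v(z) = C1 + C2*log(z)


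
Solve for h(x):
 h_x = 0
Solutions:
 h(x) = C1


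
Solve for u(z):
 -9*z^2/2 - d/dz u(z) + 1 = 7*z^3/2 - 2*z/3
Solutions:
 u(z) = C1 - 7*z^4/8 - 3*z^3/2 + z^2/3 + z


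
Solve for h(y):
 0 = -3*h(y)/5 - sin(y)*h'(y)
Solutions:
 h(y) = C1*(cos(y) + 1)^(3/10)/(cos(y) - 1)^(3/10)


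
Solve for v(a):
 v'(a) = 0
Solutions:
 v(a) = C1


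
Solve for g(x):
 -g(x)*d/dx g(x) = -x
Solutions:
 g(x) = -sqrt(C1 + x^2)
 g(x) = sqrt(C1 + x^2)


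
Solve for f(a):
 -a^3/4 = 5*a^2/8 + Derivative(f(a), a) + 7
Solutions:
 f(a) = C1 - a^4/16 - 5*a^3/24 - 7*a


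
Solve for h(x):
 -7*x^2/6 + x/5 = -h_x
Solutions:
 h(x) = C1 + 7*x^3/18 - x^2/10


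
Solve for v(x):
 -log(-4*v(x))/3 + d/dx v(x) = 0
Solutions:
 -3*Integral(1/(log(-_y) + 2*log(2)), (_y, v(x))) = C1 - x


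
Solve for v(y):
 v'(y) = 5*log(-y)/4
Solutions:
 v(y) = C1 + 5*y*log(-y)/4 - 5*y/4


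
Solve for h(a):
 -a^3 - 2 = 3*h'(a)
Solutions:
 h(a) = C1 - a^4/12 - 2*a/3


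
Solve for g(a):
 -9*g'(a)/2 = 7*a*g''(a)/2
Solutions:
 g(a) = C1 + C2/a^(2/7)


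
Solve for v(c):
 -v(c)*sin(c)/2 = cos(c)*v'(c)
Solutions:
 v(c) = C1*sqrt(cos(c))


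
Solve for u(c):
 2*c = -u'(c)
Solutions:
 u(c) = C1 - c^2


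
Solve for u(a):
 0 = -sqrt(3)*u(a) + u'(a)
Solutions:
 u(a) = C1*exp(sqrt(3)*a)


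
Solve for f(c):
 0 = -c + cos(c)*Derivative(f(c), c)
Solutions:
 f(c) = C1 + Integral(c/cos(c), c)


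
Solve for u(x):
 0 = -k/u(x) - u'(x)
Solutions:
 u(x) = -sqrt(C1 - 2*k*x)
 u(x) = sqrt(C1 - 2*k*x)


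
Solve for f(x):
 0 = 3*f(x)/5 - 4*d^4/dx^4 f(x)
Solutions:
 f(x) = C1*exp(-sqrt(2)*3^(1/4)*5^(3/4)*x/10) + C2*exp(sqrt(2)*3^(1/4)*5^(3/4)*x/10) + C3*sin(sqrt(2)*3^(1/4)*5^(3/4)*x/10) + C4*cos(sqrt(2)*3^(1/4)*5^(3/4)*x/10)


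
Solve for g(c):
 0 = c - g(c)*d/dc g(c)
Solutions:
 g(c) = -sqrt(C1 + c^2)
 g(c) = sqrt(C1 + c^2)


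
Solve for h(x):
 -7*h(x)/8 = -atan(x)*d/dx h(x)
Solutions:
 h(x) = C1*exp(7*Integral(1/atan(x), x)/8)


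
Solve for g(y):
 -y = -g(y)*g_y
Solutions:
 g(y) = -sqrt(C1 + y^2)
 g(y) = sqrt(C1 + y^2)


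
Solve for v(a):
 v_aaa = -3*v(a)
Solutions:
 v(a) = C3*exp(-3^(1/3)*a) + (C1*sin(3^(5/6)*a/2) + C2*cos(3^(5/6)*a/2))*exp(3^(1/3)*a/2)


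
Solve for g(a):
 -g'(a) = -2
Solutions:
 g(a) = C1 + 2*a


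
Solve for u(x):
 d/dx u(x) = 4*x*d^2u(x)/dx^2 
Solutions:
 u(x) = C1 + C2*x^(5/4)


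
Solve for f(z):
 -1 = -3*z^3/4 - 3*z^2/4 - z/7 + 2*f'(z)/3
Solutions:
 f(z) = C1 + 9*z^4/32 + 3*z^3/8 + 3*z^2/28 - 3*z/2


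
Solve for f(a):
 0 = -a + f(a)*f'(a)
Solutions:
 f(a) = -sqrt(C1 + a^2)
 f(a) = sqrt(C1 + a^2)


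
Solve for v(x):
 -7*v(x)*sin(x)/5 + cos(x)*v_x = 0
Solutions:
 v(x) = C1/cos(x)^(7/5)


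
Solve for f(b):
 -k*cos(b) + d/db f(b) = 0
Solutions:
 f(b) = C1 + k*sin(b)


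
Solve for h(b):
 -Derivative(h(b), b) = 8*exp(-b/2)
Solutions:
 h(b) = C1 + 16*exp(-b/2)


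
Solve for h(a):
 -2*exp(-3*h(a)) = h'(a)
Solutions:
 h(a) = log(C1 - 6*a)/3
 h(a) = log((-3^(1/3) - 3^(5/6)*I)*(C1 - 2*a)^(1/3)/2)
 h(a) = log((-3^(1/3) + 3^(5/6)*I)*(C1 - 2*a)^(1/3)/2)


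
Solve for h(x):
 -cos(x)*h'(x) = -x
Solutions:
 h(x) = C1 + Integral(x/cos(x), x)
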